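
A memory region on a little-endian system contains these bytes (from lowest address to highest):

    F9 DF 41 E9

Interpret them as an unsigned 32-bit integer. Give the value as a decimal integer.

3913408505

Little-endian: lowest address holds the least-significant byte.
Reassemble most-significant byte first: E9 41 DF F9 → 0xE941DFF9.
0xE941DFF9 = 3913408505.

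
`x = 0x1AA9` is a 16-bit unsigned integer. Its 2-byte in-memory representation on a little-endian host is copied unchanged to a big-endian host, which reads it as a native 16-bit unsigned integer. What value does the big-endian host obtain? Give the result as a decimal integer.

43290

Stored little-endian, the bytes at ascending addresses are A9 1A.
Read back as big-endian, the last byte is least significant, giving 0xA91A.
0xA91A = 43290.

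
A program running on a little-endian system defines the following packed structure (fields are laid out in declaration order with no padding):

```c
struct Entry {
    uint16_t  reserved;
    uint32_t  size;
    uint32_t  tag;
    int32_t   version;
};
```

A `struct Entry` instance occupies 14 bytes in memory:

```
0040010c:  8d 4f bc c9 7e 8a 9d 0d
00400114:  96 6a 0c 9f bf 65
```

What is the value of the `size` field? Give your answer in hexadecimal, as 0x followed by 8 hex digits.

`size` follows `reserved` (2 bytes), so it starts at byte offset 2 and occupies 4 bytes.
Bytes at offsets 2..5: BC C9 7E 8A.
Little-endian stores the least-significant byte at the lowest address.
Reassemble most-significant byte first: 8A 7E C9 BC → 0x8A7EC9BC.

0x8A7EC9BC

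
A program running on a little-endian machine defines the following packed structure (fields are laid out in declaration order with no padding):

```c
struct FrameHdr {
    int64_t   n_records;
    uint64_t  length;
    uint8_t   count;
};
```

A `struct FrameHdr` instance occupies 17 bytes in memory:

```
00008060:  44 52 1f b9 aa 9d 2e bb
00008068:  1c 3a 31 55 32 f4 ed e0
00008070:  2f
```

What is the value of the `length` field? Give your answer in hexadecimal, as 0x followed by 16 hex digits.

0xE0EDF43255313A1C

`length` follows `n_records` (8 bytes), so it starts at byte offset 8 and occupies 8 bytes.
Bytes at offsets 8..15: 1C 3A 31 55 32 F4 ED E0.
In little-endian order the low byte comes first in memory.
Reassemble most-significant byte first: E0 ED F4 32 55 31 3A 1C → 0xE0EDF43255313A1C.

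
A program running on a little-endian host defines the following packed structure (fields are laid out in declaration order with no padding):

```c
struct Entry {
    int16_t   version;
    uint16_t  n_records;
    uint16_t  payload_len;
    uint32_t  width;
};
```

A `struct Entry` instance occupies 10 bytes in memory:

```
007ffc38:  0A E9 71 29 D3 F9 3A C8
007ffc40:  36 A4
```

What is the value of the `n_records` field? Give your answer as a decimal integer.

`n_records` follows `version` (2 bytes), so it starts at byte offset 2 and occupies 2 bytes.
Bytes at offsets 2..3: 71 29.
Little-endian: lowest address holds the least-significant byte.
Reassemble most-significant byte first: 29 71 → 0x2971.
0x2971 = 10609.

10609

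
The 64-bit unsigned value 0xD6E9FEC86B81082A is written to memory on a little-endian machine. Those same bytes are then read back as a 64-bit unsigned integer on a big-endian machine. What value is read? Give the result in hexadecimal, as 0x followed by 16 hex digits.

0x2A08816BC8FEE9D6

Stored little-endian, the bytes at ascending addresses are 2A 08 81 6B C8 FE E9 D6.
Read back as big-endian, the last byte is least significant, giving 0x2A08816BC8FEE9D6.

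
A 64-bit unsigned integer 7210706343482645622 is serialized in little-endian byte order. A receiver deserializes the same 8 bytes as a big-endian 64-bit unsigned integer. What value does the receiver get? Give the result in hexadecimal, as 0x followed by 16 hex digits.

7210706343482645622 in 64-bit hexadecimal is 0x6411933726F05C76.
Stored little-endian, the bytes at ascending addresses are 76 5C F0 26 37 93 11 64.
Read back as big-endian, the last byte is least significant, giving 0x765CF02637931164.

0x765CF02637931164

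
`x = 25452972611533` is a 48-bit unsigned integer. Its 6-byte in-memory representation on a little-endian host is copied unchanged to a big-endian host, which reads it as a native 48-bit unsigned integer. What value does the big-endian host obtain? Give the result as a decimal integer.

225500349539863

25452972611533 in 48-bit hexadecimal is 0x17263B6417CD.
Stored little-endian, the bytes at ascending addresses are CD 17 64 3B 26 17.
Read back as big-endian, the last byte is least significant, giving 0xCD17643B2617.
0xCD17643B2617 = 225500349539863.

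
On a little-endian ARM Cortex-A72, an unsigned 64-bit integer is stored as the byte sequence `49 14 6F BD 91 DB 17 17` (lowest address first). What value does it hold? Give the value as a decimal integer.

In little-endian order the low byte comes first in memory.
Reassemble most-significant byte first: 17 17 DB 91 BD 6F 14 49 → 0x1717DB91BD6F1449.
0x1717DB91BD6F1449 = 1664040006331601993.

1664040006331601993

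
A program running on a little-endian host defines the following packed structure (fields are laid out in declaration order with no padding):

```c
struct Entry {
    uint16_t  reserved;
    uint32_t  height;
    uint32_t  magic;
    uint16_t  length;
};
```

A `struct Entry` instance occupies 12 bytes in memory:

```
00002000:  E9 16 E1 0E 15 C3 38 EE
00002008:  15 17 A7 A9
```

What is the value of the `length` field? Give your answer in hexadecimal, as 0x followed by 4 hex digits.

0xA9A7

`length` follows `reserved` (2 B), `height` (4 B), `magic` (4 B), so it starts at offset 2 + 4 + 4 = 10 and occupies 2 bytes.
Bytes at offsets 10..11: A7 A9.
Little-endian: lowest address holds the least-significant byte.
Reassemble most-significant byte first: A9 A7 → 0xA9A7.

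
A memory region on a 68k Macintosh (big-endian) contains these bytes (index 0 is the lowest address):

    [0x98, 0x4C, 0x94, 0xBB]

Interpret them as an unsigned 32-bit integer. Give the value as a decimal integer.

Big-endian: lowest address holds the most-significant byte.
The bytes are already most-significant first: 0x984C94BB.
0x984C94BB = 2555155643.

2555155643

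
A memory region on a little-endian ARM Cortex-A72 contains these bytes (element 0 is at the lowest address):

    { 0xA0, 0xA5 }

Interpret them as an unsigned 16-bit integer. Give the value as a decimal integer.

42400

Little-endian: lowest address holds the least-significant byte.
Reassemble most-significant byte first: A5 A0 → 0xA5A0.
0xA5A0 = 42400.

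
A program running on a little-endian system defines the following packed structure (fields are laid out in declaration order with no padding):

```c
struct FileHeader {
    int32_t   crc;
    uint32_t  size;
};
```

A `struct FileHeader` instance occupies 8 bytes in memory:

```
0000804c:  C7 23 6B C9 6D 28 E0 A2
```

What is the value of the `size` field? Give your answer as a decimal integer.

2732599405

`size` follows `crc` (4 bytes), so it starts at byte offset 4 and occupies 4 bytes.
Bytes at offsets 4..7: 6D 28 E0 A2.
Little-endian: lowest address holds the least-significant byte.
Reassemble most-significant byte first: A2 E0 28 6D → 0xA2E0286D.
0xA2E0286D = 2732599405.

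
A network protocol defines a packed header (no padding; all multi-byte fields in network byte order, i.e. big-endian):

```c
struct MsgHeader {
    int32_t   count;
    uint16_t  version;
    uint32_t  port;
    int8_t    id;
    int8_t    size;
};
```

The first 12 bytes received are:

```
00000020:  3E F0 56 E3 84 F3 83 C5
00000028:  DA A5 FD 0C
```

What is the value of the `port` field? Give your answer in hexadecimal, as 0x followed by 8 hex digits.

0x83C5DAA5

`port` follows `count` (4 B), `version` (2 B), so it starts at offset 4 + 2 = 6 and occupies 4 bytes.
Bytes at offsets 6..9: 83 C5 DA A5.
Big-endian: lowest address holds the most-significant byte.
The bytes are already most-significant first: 0x83C5DAA5.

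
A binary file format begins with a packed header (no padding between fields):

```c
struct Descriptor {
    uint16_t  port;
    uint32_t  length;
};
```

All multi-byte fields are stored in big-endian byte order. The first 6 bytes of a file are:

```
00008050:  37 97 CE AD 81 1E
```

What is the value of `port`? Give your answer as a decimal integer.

`port` is the first field, at byte offset 0, occupying 2 bytes.
Bytes at offsets 0..1: 37 97.
In big-endian order the high byte comes first in memory.
The bytes are already most-significant first: 0x3797.
0x3797 = 14231.

14231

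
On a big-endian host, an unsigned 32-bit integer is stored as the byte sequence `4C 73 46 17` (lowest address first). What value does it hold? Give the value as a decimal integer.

Big-endian: lowest address holds the most-significant byte.
The bytes are already most-significant first: 0x4C734617.
0x4C734617 = 1282622999.

1282622999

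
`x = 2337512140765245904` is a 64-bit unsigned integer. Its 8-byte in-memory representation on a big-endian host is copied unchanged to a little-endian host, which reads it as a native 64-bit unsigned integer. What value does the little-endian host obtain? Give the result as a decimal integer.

2337512140765245904 in 64-bit hexadecimal is 0x207082E84879B1D0.
Stored big-endian, the bytes at ascending addresses are 20 70 82 E8 48 79 B1 D0.
Read back as little-endian, the first byte is least significant, giving 0xD0B17948E8827020.
0xD0B17948E8827020 = 15037933984812265504.

15037933984812265504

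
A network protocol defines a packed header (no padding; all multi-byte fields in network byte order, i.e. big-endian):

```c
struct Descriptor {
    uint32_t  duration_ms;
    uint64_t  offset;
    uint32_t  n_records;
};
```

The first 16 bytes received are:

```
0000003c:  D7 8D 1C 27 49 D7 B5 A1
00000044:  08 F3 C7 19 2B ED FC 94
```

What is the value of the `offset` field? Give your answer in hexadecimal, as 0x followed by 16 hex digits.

0x49D7B5A108F3C719

`offset` follows `duration_ms` (4 bytes), so it starts at byte offset 4 and occupies 8 bytes.
Bytes at offsets 4..11: 49 D7 B5 A1 08 F3 C7 19.
Big-endian: lowest address holds the most-significant byte.
The bytes are already most-significant first: 0x49D7B5A108F3C719.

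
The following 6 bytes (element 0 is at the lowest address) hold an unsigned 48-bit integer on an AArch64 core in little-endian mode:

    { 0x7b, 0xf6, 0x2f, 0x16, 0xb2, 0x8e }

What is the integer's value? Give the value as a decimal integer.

156895527564923

In little-endian order the low byte comes first in memory.
Reassemble most-significant byte first: 8E B2 16 2F F6 7B → 0x8EB2162FF67B.
0x8EB2162FF67B = 156895527564923.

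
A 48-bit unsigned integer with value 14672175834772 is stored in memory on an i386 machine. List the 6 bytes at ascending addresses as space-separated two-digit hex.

94 26 D4 21 58 0D

14672175834772 in hexadecimal, padded to 48 bits, is 0x0D5821D42694.
Split into bytes (most-significant first): 0D 58 21 D4 26 94.
In little-endian order the low byte comes first in memory.
So at ascending addresses the bytes are 94 26 D4 21 58 0D.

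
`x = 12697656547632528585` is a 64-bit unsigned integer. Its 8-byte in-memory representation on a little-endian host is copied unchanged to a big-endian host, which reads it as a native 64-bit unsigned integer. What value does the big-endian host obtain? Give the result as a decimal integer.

12697656547632528585 in 64-bit hexadecimal is 0xB037235AE18CBCC9.
Stored little-endian, the bytes at ascending addresses are C9 BC 8C E1 5A 23 37 B0.
Read back as big-endian, the last byte is least significant, giving 0xC9BC8CE15A2337B0.
0xC9BC8CE15A2337B0 = 14536648596752906160.

14536648596752906160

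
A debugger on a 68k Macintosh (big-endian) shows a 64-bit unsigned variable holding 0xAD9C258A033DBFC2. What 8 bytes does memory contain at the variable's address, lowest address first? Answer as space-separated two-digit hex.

Split into bytes (most-significant first): AD 9C 25 8A 03 3D BF C2.
Big-endian: lowest address holds the most-significant byte.
So the memory order matches the most-significant-first order: AD 9C 25 8A 03 3D BF C2.

AD 9C 25 8A 03 3D BF C2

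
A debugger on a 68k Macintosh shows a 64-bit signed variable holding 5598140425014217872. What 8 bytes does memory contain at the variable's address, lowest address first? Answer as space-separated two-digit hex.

4D B0 97 0E 6B BA 0C 90

5598140425014217872 in hexadecimal, padded to 64 bits, is 0x4DB0970E6BBA0C90.
Split into bytes (most-significant first): 4D B0 97 0E 6B BA 0C 90.
Big-endian stores the most-significant byte at the lowest address.
So the memory order matches the most-significant-first order: 4D B0 97 0E 6B BA 0C 90.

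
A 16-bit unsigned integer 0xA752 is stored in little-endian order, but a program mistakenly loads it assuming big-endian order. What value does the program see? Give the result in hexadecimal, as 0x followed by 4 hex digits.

0x52A7

Stored little-endian, the bytes at ascending addresses are 52 A7.
Read back as big-endian, the last byte is least significant, giving 0x52A7.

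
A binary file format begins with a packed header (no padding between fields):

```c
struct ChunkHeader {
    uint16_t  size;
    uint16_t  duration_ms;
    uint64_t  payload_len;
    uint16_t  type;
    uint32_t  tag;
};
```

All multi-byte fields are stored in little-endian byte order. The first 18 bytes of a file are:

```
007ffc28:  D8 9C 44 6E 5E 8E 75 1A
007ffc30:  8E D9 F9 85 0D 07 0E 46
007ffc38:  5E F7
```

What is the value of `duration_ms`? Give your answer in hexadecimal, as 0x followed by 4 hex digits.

0x6E44

`duration_ms` follows `size` (2 bytes), so it starts at byte offset 2 and occupies 2 bytes.
Bytes at offsets 2..3: 44 6E.
In little-endian order the low byte comes first in memory.
Reassemble most-significant byte first: 6E 44 → 0x6E44.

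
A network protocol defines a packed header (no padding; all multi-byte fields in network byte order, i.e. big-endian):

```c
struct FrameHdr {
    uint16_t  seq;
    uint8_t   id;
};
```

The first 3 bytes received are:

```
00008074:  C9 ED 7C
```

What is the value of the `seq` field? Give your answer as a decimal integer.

`seq` is the first field, at byte offset 0, occupying 2 bytes.
Bytes at offsets 0..1: C9 ED.
Big-endian: lowest address holds the most-significant byte.
The bytes are already most-significant first: 0xC9ED.
0xC9ED = 51693.

51693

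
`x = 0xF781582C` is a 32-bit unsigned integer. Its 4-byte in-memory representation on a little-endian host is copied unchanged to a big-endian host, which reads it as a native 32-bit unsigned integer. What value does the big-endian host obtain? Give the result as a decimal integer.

743997943

Stored little-endian, the bytes at ascending addresses are 2C 58 81 F7.
Read back as big-endian, the last byte is least significant, giving 0x2C5881F7.
0x2C5881F7 = 743997943.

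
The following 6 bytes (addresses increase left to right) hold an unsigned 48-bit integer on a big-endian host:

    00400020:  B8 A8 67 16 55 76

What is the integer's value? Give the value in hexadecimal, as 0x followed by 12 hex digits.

0xB8A867165576

In big-endian order the high byte comes first in memory.
The bytes are already most-significant first: 0xB8A867165576.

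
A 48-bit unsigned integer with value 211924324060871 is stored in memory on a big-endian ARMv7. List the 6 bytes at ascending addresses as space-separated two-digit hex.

211924324060871 in hexadecimal, padded to 48 bits, is 0xC0BE7A0E0EC7.
Split into bytes (most-significant first): C0 BE 7A 0E 0E C7.
In big-endian order the high byte comes first in memory.
So the memory order matches the most-significant-first order: C0 BE 7A 0E 0E C7.

C0 BE 7A 0E 0E C7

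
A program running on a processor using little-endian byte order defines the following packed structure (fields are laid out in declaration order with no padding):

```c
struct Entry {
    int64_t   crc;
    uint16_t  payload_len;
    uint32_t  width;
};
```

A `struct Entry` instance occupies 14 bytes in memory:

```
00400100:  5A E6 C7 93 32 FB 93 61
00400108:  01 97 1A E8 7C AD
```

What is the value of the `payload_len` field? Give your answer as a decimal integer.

38657

`payload_len` follows `crc` (8 bytes), so it starts at byte offset 8 and occupies 2 bytes.
Bytes at offsets 8..9: 01 97.
Little-endian stores the least-significant byte at the lowest address.
Reassemble most-significant byte first: 97 01 → 0x9701.
0x9701 = 38657.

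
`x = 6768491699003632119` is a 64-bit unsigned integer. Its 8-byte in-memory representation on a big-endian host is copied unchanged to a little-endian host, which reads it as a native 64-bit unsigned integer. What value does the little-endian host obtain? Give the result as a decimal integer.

17845877291457179229

6768491699003632119 in 64-bit hexadecimal is 0x5DEE8356D84AA9F7.
Stored big-endian, the bytes at ascending addresses are 5D EE 83 56 D8 4A A9 F7.
Read back as little-endian, the first byte is least significant, giving 0xF7A94AD85683EE5D.
0xF7A94AD85683EE5D = 17845877291457179229.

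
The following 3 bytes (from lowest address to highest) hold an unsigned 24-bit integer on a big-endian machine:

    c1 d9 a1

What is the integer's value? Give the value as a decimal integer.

12704161

Big-endian stores the most-significant byte at the lowest address.
The bytes are already most-significant first: 0xC1D9A1.
0xC1D9A1 = 12704161.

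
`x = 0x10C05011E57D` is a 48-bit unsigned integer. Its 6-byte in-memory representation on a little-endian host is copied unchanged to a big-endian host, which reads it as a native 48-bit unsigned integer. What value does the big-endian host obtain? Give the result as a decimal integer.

Stored little-endian, the bytes at ascending addresses are 7D E5 11 50 C0 10.
Read back as big-endian, the last byte is least significant, giving 0x7DE51150C010.
0x7DE51150C010 = 138422791487504.

138422791487504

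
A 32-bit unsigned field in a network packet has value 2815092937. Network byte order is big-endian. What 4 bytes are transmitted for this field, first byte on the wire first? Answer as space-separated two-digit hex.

2815092937 in hexadecimal, padded to 32 bits, is 0xA7CAE8C9.
Split into bytes (most-significant first): A7 CA E8 C9.
Big-endian stores the most-significant byte at the lowest address.
So the memory order matches the most-significant-first order: A7 CA E8 C9.

A7 CA E8 C9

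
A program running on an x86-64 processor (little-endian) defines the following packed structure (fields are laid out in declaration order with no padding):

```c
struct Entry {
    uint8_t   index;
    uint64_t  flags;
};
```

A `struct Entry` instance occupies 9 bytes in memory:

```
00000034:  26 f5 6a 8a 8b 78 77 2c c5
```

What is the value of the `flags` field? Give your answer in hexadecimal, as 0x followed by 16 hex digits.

`flags` follows `index` (1 byte), so it starts at byte offset 1 and occupies 8 bytes.
Bytes at offsets 1..8: F5 6A 8A 8B 78 77 2C C5.
Little-endian stores the least-significant byte at the lowest address.
Reassemble most-significant byte first: C5 2C 77 78 8B 8A 6A F5 → 0xC52C77788B8A6AF5.

0xC52C77788B8A6AF5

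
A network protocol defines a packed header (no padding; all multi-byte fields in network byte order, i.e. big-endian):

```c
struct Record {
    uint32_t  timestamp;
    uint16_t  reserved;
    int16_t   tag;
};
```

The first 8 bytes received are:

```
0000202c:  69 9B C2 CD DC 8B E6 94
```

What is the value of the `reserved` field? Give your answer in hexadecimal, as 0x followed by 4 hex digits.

`reserved` follows `timestamp` (4 bytes), so it starts at byte offset 4 and occupies 2 bytes.
Bytes at offsets 4..5: DC 8B.
In big-endian order the high byte comes first in memory.
The bytes are already most-significant first: 0xDC8B.

0xDC8B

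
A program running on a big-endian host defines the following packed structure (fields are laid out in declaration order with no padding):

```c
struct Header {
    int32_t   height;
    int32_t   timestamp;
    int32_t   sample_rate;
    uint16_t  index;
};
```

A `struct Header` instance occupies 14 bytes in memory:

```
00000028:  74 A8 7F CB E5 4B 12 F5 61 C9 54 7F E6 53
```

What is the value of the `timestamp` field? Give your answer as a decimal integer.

-448064779

`timestamp` follows `height` (4 bytes), so it starts at byte offset 4 and occupies 4 bytes.
Bytes at offsets 4..7: E5 4B 12 F5.
Big-endian stores the most-significant byte at the lowest address.
The bytes are already most-significant first: 0xE54B12F5.
Top bit is set, so as a signed 32-bit value this is 0xE54B12F5 − 2^32 = -448064779.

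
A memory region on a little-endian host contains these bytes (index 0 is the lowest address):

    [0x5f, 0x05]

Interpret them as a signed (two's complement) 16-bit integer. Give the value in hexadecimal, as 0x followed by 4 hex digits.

Little-endian: lowest address holds the least-significant byte.
Reassemble most-significant byte first: 05 5F → 0x055F.

0x055F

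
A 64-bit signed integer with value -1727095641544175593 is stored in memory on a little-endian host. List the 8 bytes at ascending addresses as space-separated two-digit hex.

Two's complement of -1727095641544175593 in 64 bits: 1727095641544175593 = 0x17F7E055DF5DAFE9; invert → 0xE8081FAA20A25016; add 1 → 0xE8081FAA20A25017.
Split into bytes (most-significant first): E8 08 1F AA 20 A2 50 17.
Little-endian: lowest address holds the least-significant byte.
So at ascending addresses the bytes are 17 50 A2 20 AA 1F 08 E8.

17 50 A2 20 AA 1F 08 E8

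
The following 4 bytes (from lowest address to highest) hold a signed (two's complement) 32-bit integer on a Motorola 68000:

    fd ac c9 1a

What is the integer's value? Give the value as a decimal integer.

-39007974

Big-endian: lowest address holds the most-significant byte.
The bytes are already most-significant first: 0xFDACC91A.
Top bit is set, so as a signed 32-bit value this is 0xFDACC91A − 2^32 = -39007974.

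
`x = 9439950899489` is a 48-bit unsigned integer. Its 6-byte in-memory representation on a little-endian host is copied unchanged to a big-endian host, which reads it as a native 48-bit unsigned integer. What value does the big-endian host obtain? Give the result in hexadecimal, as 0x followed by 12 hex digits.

9439950899489 in 48-bit hexadecimal is 0x0895E8EB8921.
Stored little-endian, the bytes at ascending addresses are 21 89 EB E8 95 08.
Read back as big-endian, the last byte is least significant, giving 0x2189EBE89508.

0x2189EBE89508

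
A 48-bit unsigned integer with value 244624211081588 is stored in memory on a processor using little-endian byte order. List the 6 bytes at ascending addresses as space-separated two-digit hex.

74 79 34 03 7C DE

244624211081588 in hexadecimal, padded to 48 bits, is 0xDE7C03347974.
Split into bytes (most-significant first): DE 7C 03 34 79 74.
Little-endian stores the least-significant byte at the lowest address.
So at ascending addresses the bytes are 74 79 34 03 7C DE.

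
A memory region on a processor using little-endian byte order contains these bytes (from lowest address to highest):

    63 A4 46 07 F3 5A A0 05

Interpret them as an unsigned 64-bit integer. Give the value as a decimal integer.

405423966308967523

In little-endian order the low byte comes first in memory.
Reassemble most-significant byte first: 05 A0 5A F3 07 46 A4 63 → 0x05A05AF30746A463.
0x05A05AF30746A463 = 405423966308967523.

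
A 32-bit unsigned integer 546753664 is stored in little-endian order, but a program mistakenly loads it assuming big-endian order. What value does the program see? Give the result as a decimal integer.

546753664 in 32-bit hexadecimal is 0x2096CC80.
Stored little-endian, the bytes at ascending addresses are 80 CC 96 20.
Read back as big-endian, the last byte is least significant, giving 0x80CC9620.
0x80CC9620 = 2160891424.

2160891424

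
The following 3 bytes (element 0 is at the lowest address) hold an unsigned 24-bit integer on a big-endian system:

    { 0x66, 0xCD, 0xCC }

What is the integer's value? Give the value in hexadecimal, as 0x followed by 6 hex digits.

0x66CDCC

In big-endian order the high byte comes first in memory.
The bytes are already most-significant first: 0x66CDCC.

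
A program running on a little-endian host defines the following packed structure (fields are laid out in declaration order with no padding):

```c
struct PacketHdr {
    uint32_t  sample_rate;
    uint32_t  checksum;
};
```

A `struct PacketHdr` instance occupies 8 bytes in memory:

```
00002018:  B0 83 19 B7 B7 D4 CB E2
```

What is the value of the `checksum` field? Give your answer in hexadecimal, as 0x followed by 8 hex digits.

`checksum` follows `sample_rate` (4 bytes), so it starts at byte offset 4 and occupies 4 bytes.
Bytes at offsets 4..7: B7 D4 CB E2.
Little-endian: lowest address holds the least-significant byte.
Reassemble most-significant byte first: E2 CB D4 B7 → 0xE2CBD4B7.

0xE2CBD4B7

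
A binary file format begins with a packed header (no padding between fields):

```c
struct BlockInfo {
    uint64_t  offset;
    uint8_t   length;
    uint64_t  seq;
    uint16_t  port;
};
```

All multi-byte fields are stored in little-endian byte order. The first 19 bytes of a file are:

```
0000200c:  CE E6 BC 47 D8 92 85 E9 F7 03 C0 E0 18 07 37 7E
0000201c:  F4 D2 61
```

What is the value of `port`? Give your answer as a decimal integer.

`port` follows `offset` (8 B), `length` (1 B), `seq` (8 B), so it starts at offset 8 + 1 + 8 = 17 and occupies 2 bytes.
Bytes at offsets 17..18: D2 61.
In little-endian order the low byte comes first in memory.
Reassemble most-significant byte first: 61 D2 → 0x61D2.
0x61D2 = 25042.

25042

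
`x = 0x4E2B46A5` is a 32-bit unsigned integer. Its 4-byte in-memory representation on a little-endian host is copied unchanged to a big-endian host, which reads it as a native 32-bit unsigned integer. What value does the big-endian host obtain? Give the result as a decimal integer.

2772839246

Stored little-endian, the bytes at ascending addresses are A5 46 2B 4E.
Read back as big-endian, the last byte is least significant, giving 0xA5462B4E.
0xA5462B4E = 2772839246.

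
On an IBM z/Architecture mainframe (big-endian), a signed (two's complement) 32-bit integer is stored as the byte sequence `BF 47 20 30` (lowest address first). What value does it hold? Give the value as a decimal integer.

Big-endian: lowest address holds the most-significant byte.
The bytes are already most-significant first: 0xBF472030.
Top bit is set, so as a signed 32-bit value this is 0xBF472030 − 2^32 = -1085857744.

-1085857744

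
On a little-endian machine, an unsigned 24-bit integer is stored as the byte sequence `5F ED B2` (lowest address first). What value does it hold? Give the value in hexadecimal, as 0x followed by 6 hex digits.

In little-endian order the low byte comes first in memory.
Reassemble most-significant byte first: B2 ED 5F → 0xB2ED5F.

0xB2ED5F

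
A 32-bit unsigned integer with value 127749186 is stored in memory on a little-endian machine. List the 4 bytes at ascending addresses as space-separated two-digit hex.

42 4C 9D 07

127749186 in hexadecimal, padded to 32 bits, is 0x079D4C42.
Split into bytes (most-significant first): 07 9D 4C 42.
In little-endian order the low byte comes first in memory.
So at ascending addresses the bytes are 42 4C 9D 07.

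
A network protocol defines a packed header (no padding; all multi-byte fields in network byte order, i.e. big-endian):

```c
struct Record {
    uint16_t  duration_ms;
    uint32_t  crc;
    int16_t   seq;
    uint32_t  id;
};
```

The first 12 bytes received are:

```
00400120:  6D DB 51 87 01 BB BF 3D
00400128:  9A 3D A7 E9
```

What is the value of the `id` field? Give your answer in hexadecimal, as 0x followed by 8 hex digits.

`id` follows `duration_ms` (2 B), `crc` (4 B), `seq` (2 B), so it starts at offset 2 + 4 + 2 = 8 and occupies 4 bytes.
Bytes at offsets 8..11: 9A 3D A7 E9.
In big-endian order the high byte comes first in memory.
The bytes are already most-significant first: 0x9A3DA7E9.

0x9A3DA7E9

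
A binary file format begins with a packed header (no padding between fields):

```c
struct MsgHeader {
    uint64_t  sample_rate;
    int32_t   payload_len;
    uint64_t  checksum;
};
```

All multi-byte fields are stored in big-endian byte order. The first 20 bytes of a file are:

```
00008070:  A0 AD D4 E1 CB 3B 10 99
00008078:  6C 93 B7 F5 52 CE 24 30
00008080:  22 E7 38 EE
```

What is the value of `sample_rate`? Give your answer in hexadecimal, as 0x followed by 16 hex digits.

`sample_rate` is the first field, at byte offset 0, occupying 8 bytes.
Bytes at offsets 0..7: A0 AD D4 E1 CB 3B 10 99.
Big-endian stores the most-significant byte at the lowest address.
The bytes are already most-significant first: 0xA0ADD4E1CB3B1099.

0xA0ADD4E1CB3B1099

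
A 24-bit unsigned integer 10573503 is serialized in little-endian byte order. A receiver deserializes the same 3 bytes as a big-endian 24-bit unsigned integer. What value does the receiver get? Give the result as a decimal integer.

10573503 in 24-bit hexadecimal is 0xA156BF.
Stored little-endian, the bytes at ascending addresses are BF 56 A1.
Read back as big-endian, the last byte is least significant, giving 0xBF56A1.
0xBF56A1 = 12539553.

12539553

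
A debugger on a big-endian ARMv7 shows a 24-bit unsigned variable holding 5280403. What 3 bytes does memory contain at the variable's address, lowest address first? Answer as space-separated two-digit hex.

50 92 93

5280403 in hexadecimal, padded to 24 bits, is 0x509293.
Split into bytes (most-significant first): 50 92 93.
Big-endian: lowest address holds the most-significant byte.
So the memory order matches the most-significant-first order: 50 92 93.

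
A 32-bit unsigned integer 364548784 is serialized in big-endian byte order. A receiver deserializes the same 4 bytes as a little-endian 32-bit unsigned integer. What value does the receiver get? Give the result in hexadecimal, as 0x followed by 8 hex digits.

364548784 in 32-bit hexadecimal is 0x15BA92B0.
Stored big-endian, the bytes at ascending addresses are 15 BA 92 B0.
Read back as little-endian, the first byte is least significant, giving 0xB092BA15.

0xB092BA15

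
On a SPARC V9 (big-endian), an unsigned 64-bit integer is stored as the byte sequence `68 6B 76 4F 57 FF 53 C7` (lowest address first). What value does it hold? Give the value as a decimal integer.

Big-endian stores the most-significant byte at the lowest address.
The bytes are already most-significant first: 0x686B764F57FF53C7.
0x686B764F57FF53C7 = 7524237685603390407.

7524237685603390407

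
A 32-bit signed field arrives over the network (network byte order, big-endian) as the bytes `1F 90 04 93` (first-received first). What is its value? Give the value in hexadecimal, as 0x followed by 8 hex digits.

In big-endian order the high byte comes first in memory.
The bytes are already most-significant first: 0x1F900493.

0x1F900493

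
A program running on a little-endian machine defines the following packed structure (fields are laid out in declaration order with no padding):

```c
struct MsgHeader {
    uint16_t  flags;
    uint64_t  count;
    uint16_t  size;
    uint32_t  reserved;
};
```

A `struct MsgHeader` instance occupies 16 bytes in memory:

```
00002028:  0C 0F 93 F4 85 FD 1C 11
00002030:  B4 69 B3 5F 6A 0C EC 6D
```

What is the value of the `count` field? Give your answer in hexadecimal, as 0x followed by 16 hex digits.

`count` follows `flags` (2 bytes), so it starts at byte offset 2 and occupies 8 bytes.
Bytes at offsets 2..9: 93 F4 85 FD 1C 11 B4 69.
Little-endian: lowest address holds the least-significant byte.
Reassemble most-significant byte first: 69 B4 11 1C FD 85 F4 93 → 0x69B4111CFD85F493.

0x69B4111CFD85F493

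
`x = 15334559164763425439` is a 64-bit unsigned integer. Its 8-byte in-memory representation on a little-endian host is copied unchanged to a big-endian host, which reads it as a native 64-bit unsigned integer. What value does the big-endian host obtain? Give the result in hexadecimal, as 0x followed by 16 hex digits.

0x9F4AEF7A504CCFD4

15334559164763425439 in 64-bit hexadecimal is 0xD4CF4C507AEF4A9F.
Stored little-endian, the bytes at ascending addresses are 9F 4A EF 7A 50 4C CF D4.
Read back as big-endian, the last byte is least significant, giving 0x9F4AEF7A504CCFD4.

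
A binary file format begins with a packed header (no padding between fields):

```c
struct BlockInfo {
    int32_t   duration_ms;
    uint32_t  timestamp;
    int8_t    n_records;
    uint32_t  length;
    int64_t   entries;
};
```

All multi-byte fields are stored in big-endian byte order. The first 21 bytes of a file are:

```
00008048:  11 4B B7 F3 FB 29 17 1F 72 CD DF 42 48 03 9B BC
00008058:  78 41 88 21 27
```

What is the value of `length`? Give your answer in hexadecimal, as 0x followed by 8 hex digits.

0xCDDF4248

`length` follows `duration_ms` (4 B), `timestamp` (4 B), `n_records` (1 B), so it starts at offset 4 + 4 + 1 = 9 and occupies 4 bytes.
Bytes at offsets 9..12: CD DF 42 48.
Big-endian stores the most-significant byte at the lowest address.
The bytes are already most-significant first: 0xCDDF4248.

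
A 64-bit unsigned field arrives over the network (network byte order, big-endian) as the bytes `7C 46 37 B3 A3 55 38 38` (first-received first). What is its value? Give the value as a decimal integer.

Big-endian: lowest address holds the most-significant byte.
The bytes are already most-significant first: 0x7C4637B3A3553838.
0x7C4637B3A3553838 = 8954906153751754808.

8954906153751754808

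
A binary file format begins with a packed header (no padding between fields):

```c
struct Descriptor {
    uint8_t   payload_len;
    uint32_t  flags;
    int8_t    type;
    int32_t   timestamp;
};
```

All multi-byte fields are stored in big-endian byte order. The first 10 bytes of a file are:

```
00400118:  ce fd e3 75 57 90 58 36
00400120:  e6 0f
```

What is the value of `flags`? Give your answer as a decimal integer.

`flags` follows `payload_len` (1 byte), so it starts at byte offset 1 and occupies 4 bytes.
Bytes at offsets 1..4: FD E3 75 57.
In big-endian order the high byte comes first in memory.
The bytes are already most-significant first: 0xFDE37557.
0xFDE37557 = 4259542359.

4259542359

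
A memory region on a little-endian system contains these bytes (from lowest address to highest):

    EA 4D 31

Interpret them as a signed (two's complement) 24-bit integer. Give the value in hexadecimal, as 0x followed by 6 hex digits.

Little-endian: lowest address holds the least-significant byte.
Reassemble most-significant byte first: 31 4D EA → 0x314DEA.

0x314DEA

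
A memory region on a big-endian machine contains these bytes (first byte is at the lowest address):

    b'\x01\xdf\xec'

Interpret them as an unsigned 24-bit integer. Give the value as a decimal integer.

Big-endian: lowest address holds the most-significant byte.
The bytes are already most-significant first: 0x01DFEC.
0x01DFEC = 122860.

122860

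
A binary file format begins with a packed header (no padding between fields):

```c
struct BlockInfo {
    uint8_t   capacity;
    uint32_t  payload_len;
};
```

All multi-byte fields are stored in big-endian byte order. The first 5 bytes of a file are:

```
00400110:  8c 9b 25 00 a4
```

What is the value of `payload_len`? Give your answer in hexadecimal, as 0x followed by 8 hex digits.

`payload_len` follows `capacity` (1 byte), so it starts at byte offset 1 and occupies 4 bytes.
Bytes at offsets 1..4: 9B 25 00 A4.
Big-endian: lowest address holds the most-significant byte.
The bytes are already most-significant first: 0x9B2500A4.

0x9B2500A4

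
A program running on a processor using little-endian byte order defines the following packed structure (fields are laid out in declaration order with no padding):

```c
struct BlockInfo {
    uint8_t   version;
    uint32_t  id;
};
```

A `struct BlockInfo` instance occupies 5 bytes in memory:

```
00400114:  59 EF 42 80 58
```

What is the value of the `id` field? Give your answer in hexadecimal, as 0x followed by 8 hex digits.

0x588042EF

`id` follows `version` (1 byte), so it starts at byte offset 1 and occupies 4 bytes.
Bytes at offsets 1..4: EF 42 80 58.
Little-endian stores the least-significant byte at the lowest address.
Reassemble most-significant byte first: 58 80 42 EF → 0x588042EF.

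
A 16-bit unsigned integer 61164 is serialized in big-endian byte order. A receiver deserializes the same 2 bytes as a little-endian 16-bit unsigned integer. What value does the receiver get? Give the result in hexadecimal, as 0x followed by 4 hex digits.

0xECEE

61164 in 16-bit hexadecimal is 0xEEEC.
Stored big-endian, the bytes at ascending addresses are EE EC.
Read back as little-endian, the first byte is least significant, giving 0xECEE.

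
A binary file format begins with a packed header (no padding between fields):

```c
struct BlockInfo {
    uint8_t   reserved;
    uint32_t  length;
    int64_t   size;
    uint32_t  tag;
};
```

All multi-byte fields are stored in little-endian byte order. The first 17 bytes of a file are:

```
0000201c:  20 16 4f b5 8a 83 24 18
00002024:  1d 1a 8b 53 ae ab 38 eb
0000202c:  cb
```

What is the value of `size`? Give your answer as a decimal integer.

`size` follows `reserved` (1 B), `length` (4 B), so it starts at offset 1 + 4 = 5 and occupies 8 bytes.
Bytes at offsets 5..12: 83 24 18 1D 1A 8B 53 AE.
Little-endian: lowest address holds the least-significant byte.
Reassemble most-significant byte first: AE 53 8B 1A 1D 18 24 83 → 0xAE538B1A1D182483.
Top bit is set, so as a signed 64-bit value this is 0xAE538B1A1D182483 − 2^64 = -5885207343769574269.

-5885207343769574269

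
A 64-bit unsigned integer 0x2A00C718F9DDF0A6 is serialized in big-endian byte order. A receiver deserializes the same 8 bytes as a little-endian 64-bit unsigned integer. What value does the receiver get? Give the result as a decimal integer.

12029358666638884906

Stored big-endian, the bytes at ascending addresses are 2A 00 C7 18 F9 DD F0 A6.
Read back as little-endian, the first byte is least significant, giving 0xA6F0DDF918C7002A.
0xA6F0DDF918C7002A = 12029358666638884906.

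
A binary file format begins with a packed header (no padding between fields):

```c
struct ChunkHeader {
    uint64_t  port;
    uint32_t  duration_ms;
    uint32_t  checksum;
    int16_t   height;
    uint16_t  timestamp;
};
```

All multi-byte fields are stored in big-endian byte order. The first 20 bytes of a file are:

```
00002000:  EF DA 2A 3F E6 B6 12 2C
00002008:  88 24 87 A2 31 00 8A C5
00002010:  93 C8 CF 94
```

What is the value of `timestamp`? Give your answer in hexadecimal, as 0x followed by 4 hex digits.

0xCF94

`timestamp` follows `port` (8 B), `duration_ms` (4 B), `checksum` (4 B), `height` (2 B), so it starts at offset 8 + 4 + 4 + 2 = 18 and occupies 2 bytes.
Bytes at offsets 18..19: CF 94.
Big-endian stores the most-significant byte at the lowest address.
The bytes are already most-significant first: 0xCF94.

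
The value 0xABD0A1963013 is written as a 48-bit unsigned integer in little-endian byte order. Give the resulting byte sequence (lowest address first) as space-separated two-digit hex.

Split into bytes (most-significant first): AB D0 A1 96 30 13.
In little-endian order the low byte comes first in memory.
So at ascending addresses the bytes are 13 30 96 A1 D0 AB.

13 30 96 A1 D0 AB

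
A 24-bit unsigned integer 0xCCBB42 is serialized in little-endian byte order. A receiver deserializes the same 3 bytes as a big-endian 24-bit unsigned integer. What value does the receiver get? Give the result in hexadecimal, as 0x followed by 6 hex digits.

Stored little-endian, the bytes at ascending addresses are 42 BB CC.
Read back as big-endian, the last byte is least significant, giving 0x42BBCC.

0x42BBCC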